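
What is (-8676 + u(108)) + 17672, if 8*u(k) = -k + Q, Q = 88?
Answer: 17987/2 ≈ 8993.5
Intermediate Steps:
u(k) = 11 - k/8 (u(k) = (-k + 88)/8 = (88 - k)/8 = 11 - k/8)
(-8676 + u(108)) + 17672 = (-8676 + (11 - 1/8*108)) + 17672 = (-8676 + (11 - 27/2)) + 17672 = (-8676 - 5/2) + 17672 = -17357/2 + 17672 = 17987/2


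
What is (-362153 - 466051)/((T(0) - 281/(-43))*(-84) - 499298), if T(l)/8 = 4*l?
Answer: 17806386/10746709 ≈ 1.6569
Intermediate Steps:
T(l) = 32*l (T(l) = 8*(4*l) = 32*l)
(-362153 - 466051)/((T(0) - 281/(-43))*(-84) - 499298) = (-362153 - 466051)/((32*0 - 281/(-43))*(-84) - 499298) = -828204/((0 - 281*(-1/43))*(-84) - 499298) = -828204/((0 + 281/43)*(-84) - 499298) = -828204/((281/43)*(-84) - 499298) = -828204/(-23604/43 - 499298) = -828204/(-21493418/43) = -828204*(-43/21493418) = 17806386/10746709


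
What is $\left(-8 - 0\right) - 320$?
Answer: $-328$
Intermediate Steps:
$\left(-8 - 0\right) - 320 = \left(-8 + 0\right) - 320 = -8 - 320 = -328$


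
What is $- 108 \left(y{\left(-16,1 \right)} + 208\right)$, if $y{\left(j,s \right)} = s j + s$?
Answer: $-20844$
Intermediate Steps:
$y{\left(j,s \right)} = s + j s$ ($y{\left(j,s \right)} = j s + s = s + j s$)
$- 108 \left(y{\left(-16,1 \right)} + 208\right) = - 108 \left(1 \left(1 - 16\right) + 208\right) = - 108 \left(1 \left(-15\right) + 208\right) = - 108 \left(-15 + 208\right) = \left(-108\right) 193 = -20844$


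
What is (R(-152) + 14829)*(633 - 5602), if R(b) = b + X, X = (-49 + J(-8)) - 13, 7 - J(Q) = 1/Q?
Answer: -581258713/8 ≈ -7.2657e+7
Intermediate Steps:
J(Q) = 7 - 1/Q
X = -439/8 (X = (-49 + (7 - 1/(-8))) - 13 = (-49 + (7 - 1*(-⅛))) - 13 = (-49 + (7 + ⅛)) - 13 = (-49 + 57/8) - 13 = -335/8 - 13 = -439/8 ≈ -54.875)
R(b) = -439/8 + b (R(b) = b - 439/8 = -439/8 + b)
(R(-152) + 14829)*(633 - 5602) = ((-439/8 - 152) + 14829)*(633 - 5602) = (-1655/8 + 14829)*(-4969) = (116977/8)*(-4969) = -581258713/8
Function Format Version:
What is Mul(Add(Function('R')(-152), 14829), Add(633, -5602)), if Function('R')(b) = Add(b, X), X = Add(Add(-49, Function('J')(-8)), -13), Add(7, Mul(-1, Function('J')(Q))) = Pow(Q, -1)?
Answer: Rational(-581258713, 8) ≈ -7.2657e+7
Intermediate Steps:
Function('J')(Q) = Add(7, Mul(-1, Pow(Q, -1)))
X = Rational(-439, 8) (X = Add(Add(-49, Add(7, Mul(-1, Pow(-8, -1)))), -13) = Add(Add(-49, Add(7, Mul(-1, Rational(-1, 8)))), -13) = Add(Add(-49, Add(7, Rational(1, 8))), -13) = Add(Add(-49, Rational(57, 8)), -13) = Add(Rational(-335, 8), -13) = Rational(-439, 8) ≈ -54.875)
Function('R')(b) = Add(Rational(-439, 8), b) (Function('R')(b) = Add(b, Rational(-439, 8)) = Add(Rational(-439, 8), b))
Mul(Add(Function('R')(-152), 14829), Add(633, -5602)) = Mul(Add(Add(Rational(-439, 8), -152), 14829), Add(633, -5602)) = Mul(Add(Rational(-1655, 8), 14829), -4969) = Mul(Rational(116977, 8), -4969) = Rational(-581258713, 8)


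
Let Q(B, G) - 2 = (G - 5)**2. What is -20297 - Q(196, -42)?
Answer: -22508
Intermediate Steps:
Q(B, G) = 2 + (-5 + G)**2 (Q(B, G) = 2 + (G - 5)**2 = 2 + (-5 + G)**2)
-20297 - Q(196, -42) = -20297 - (2 + (-5 - 42)**2) = -20297 - (2 + (-47)**2) = -20297 - (2 + 2209) = -20297 - 1*2211 = -20297 - 2211 = -22508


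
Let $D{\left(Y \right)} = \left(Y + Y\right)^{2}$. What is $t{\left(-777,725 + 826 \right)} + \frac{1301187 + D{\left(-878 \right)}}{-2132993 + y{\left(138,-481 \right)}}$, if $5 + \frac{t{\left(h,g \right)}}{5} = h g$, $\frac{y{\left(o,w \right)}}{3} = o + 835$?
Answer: $- \frac{12835106083563}{2130074} \approx -6.0257 \cdot 10^{6}$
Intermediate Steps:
$y{\left(o,w \right)} = 2505 + 3 o$ ($y{\left(o,w \right)} = 3 \left(o + 835\right) = 3 \left(835 + o\right) = 2505 + 3 o$)
$D{\left(Y \right)} = 4 Y^{2}$ ($D{\left(Y \right)} = \left(2 Y\right)^{2} = 4 Y^{2}$)
$t{\left(h,g \right)} = -25 + 5 g h$ ($t{\left(h,g \right)} = -25 + 5 h g = -25 + 5 g h$)
$t{\left(-777,725 + 826 \right)} + \frac{1301187 + D{\left(-878 \right)}}{-2132993 + y{\left(138,-481 \right)}} = \left(-25 + 5 \left(725 + 826\right) \left(-777\right)\right) + \frac{1301187 + 4 \left(-878\right)^{2}}{-2132993 + \left(2505 + 3 \cdot 138\right)} = \left(-25 + 5 \cdot 1551 \left(-777\right)\right) + \frac{1301187 + 4 \cdot 770884}{-2132993 + \left(2505 + 414\right)} = \left(-25 - 6025635\right) + \frac{1301187 + 3083536}{-2132993 + 2919} = -6025660 + \frac{4384723}{-2130074} = -6025660 + 4384723 \left(- \frac{1}{2130074}\right) = -6025660 - \frac{4384723}{2130074} = - \frac{12835106083563}{2130074}$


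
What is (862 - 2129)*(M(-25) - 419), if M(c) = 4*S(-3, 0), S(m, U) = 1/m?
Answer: 1597687/3 ≈ 5.3256e+5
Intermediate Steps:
M(c) = -4/3 (M(c) = 4/(-3) = 4*(-⅓) = -4/3)
(862 - 2129)*(M(-25) - 419) = (862 - 2129)*(-4/3 - 419) = -1267*(-1261/3) = 1597687/3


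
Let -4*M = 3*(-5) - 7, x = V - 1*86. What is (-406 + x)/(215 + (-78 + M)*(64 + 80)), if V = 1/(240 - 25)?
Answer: 105779/2198375 ≈ 0.048117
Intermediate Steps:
V = 1/215 ≈ 0.0046512
x = -18489/215 (x = 1/215 - 1*86 = 1/215 - 86 = -18489/215 ≈ -85.995)
M = 11/2 (M = -(3*(-5) - 7)/4 = -(-15 - 7)/4 = -¼*(-22) = 11/2 ≈ 5.5000)
(-406 + x)/(215 + (-78 + M)*(64 + 80)) = (-406 - 18489/215)/(215 + (-78 + 11/2)*(64 + 80)) = -105779/(215*(215 - 145/2*144)) = -105779/(215*(215 - 10440)) = -105779/215/(-10225) = -105779/215*(-1/10225) = 105779/2198375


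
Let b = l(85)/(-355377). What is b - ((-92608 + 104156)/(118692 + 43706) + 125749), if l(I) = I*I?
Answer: -3628648102994800/28856257023 ≈ -1.2575e+5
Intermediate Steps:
l(I) = I**2
b = -7225/355377 (b = 85**2/(-355377) = 7225*(-1/355377) = -7225/355377 ≈ -0.020331)
b - ((-92608 + 104156)/(118692 + 43706) + 125749) = -7225/355377 - ((-92608 + 104156)/(118692 + 43706) + 125749) = -7225/355377 - (11548/162398 + 125749) = -7225/355377 - (11548*(1/162398) + 125749) = -7225/355377 - (5774/81199 + 125749) = -7225/355377 - 1*10210698825/81199 = -7225/355377 - 10210698825/81199 = -3628648102994800/28856257023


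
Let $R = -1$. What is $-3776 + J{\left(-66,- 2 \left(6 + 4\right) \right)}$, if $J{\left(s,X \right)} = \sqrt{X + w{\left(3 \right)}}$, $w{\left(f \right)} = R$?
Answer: $-3776 + i \sqrt{21} \approx -3776.0 + 4.5826 i$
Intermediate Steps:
$w{\left(f \right)} = -1$
$J{\left(s,X \right)} = \sqrt{-1 + X}$ ($J{\left(s,X \right)} = \sqrt{X - 1} = \sqrt{-1 + X}$)
$-3776 + J{\left(-66,- 2 \left(6 + 4\right) \right)} = -3776 + \sqrt{-1 - 2 \left(6 + 4\right)} = -3776 + \sqrt{-1 - 20} = -3776 + \sqrt{-21} = -3776 + i \sqrt{21}$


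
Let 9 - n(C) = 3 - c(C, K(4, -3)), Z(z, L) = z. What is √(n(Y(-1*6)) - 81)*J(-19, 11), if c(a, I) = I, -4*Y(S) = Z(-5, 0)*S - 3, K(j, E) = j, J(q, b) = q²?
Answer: 361*I*√71 ≈ 3041.8*I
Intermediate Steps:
Y(S) = ¾ + 5*S/4 (Y(S) = -(-5*S - 3)/4 = -(-3 - 5*S)/4 = ¾ + 5*S/4)
n(C) = 10 (n(C) = 9 - (3 - 1*4) = 9 - (3 - 4) = 9 - 1*(-1) = 9 + 1 = 10)
√(n(Y(-1*6)) - 81)*J(-19, 11) = √(10 - 81)*(-19)² = √(-71)*361 = (I*√71)*361 = 361*I*√71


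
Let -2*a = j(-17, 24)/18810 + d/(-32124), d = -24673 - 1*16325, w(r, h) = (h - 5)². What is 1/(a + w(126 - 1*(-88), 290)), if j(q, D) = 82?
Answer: 100708740/8180002922621 ≈ 1.2312e-5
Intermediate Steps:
w(r, h) = (-5 + h)²
d = -40998 (d = -24673 - 16325 = -40998)
a = -64483879/100708740 (a = -(82/18810 - 40998/(-32124))/2 = -(82*(1/18810) - 40998*(-1/32124))/2 = -(41/9405 + 6833/5354)/2 = -½*64483879/50354370 = -64483879/100708740 ≈ -0.64030)
1/(a + w(126 - 1*(-88), 290)) = 1/(-64483879/100708740 + (-5 + 290)²) = 1/(-64483879/100708740 + 285²) = 1/(-64483879/100708740 + 81225) = 1/(8180002922621/100708740) = 100708740/8180002922621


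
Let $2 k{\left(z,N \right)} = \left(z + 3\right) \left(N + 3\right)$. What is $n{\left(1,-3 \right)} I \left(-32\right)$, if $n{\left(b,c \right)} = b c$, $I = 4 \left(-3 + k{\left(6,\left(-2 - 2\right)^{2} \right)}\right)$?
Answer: $31680$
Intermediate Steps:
$k{\left(z,N \right)} = \frac{\left(3 + N\right) \left(3 + z\right)}{2}$ ($k{\left(z,N \right)} = \frac{\left(z + 3\right) \left(N + 3\right)}{2} = \frac{\left(3 + z\right) \left(3 + N\right)}{2} = \frac{\left(3 + N\right) \left(3 + z\right)}{2}$)
$I = 330$ ($I = 4 \left(-3 + \left(\frac{9}{2} + \frac{3 \left(-2 - 2\right)^{2}}{2} + \frac{3}{2} \cdot 6 + \frac{1}{2} \left(-2 - 2\right)^{2} \cdot 6\right)\right) = 4 \left(-3 + \left(\frac{9}{2} + \frac{3 \left(-4\right)^{2}}{2} + 9 + \frac{1}{2} \left(-4\right)^{2} \cdot 6\right)\right) = 4 \left(-3 + \left(\frac{9}{2} + \frac{3}{2} \cdot 16 + 9 + \frac{1}{2} \cdot 16 \cdot 6\right)\right) = 4 \left(-3 + \left(\frac{9}{2} + 24 + 9 + 48\right)\right) = 4 \left(-3 + \frac{171}{2}\right) = 4 \cdot \frac{165}{2} = 330$)
$n{\left(1,-3 \right)} I \left(-32\right) = 1 \left(-3\right) 330 \left(-32\right) = \left(-3\right) 330 \left(-32\right) = \left(-990\right) \left(-32\right) = 31680$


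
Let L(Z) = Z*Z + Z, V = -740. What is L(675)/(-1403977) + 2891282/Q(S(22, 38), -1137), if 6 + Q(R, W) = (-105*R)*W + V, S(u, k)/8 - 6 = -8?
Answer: -2465619918157/1341434036581 ≈ -1.8380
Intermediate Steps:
L(Z) = Z + Z² (L(Z) = Z² + Z = Z + Z²)
S(u, k) = -16 (S(u, k) = 48 + 8*(-8) = 48 - 64 = -16)
Q(R, W) = -746 - 105*R*W (Q(R, W) = -6 + ((-105*R)*W - 740) = -6 + (-105*R*W - 740) = -6 + (-740 - 105*R*W) = -746 - 105*R*W)
L(675)/(-1403977) + 2891282/Q(S(22, 38), -1137) = (675*(1 + 675))/(-1403977) + 2891282/(-746 - 105*(-16)*(-1137)) = (675*676)*(-1/1403977) + 2891282/(-746 - 1910160) = 456300*(-1/1403977) + 2891282/(-1910906) = -456300/1403977 + 2891282*(-1/1910906) = -456300/1403977 - 1445641/955453 = -2465619918157/1341434036581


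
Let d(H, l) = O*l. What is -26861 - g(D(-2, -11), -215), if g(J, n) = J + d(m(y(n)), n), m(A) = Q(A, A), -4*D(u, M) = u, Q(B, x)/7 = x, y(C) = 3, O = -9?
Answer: -57593/2 ≈ -28797.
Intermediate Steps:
Q(B, x) = 7*x
D(u, M) = -u/4
m(A) = 7*A
d(H, l) = -9*l
g(J, n) = J - 9*n
-26861 - g(D(-2, -11), -215) = -26861 - (-¼*(-2) - 9*(-215)) = -26861 - (½ + 1935) = -26861 - 1*3871/2 = -26861 - 3871/2 = -57593/2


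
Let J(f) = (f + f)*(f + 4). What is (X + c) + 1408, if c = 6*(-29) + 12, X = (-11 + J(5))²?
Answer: 7487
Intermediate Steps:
J(f) = 2*f*(4 + f) (J(f) = (2*f)*(4 + f) = 2*f*(4 + f))
X = 6241 (X = (-11 + 2*5*(4 + 5))² = (-11 + 2*5*9)² = (-11 + 90)² = 79² = 6241)
c = -162 (c = -174 + 12 = -162)
(X + c) + 1408 = (6241 - 162) + 1408 = 6079 + 1408 = 7487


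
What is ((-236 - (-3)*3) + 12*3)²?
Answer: 36481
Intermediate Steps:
((-236 - (-3)*3) + 12*3)² = ((-236 - 1*(-9)) + 36)² = ((-236 + 9) + 36)² = (-227 + 36)² = (-191)² = 36481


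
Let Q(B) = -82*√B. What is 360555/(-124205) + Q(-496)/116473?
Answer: -72111/24841 - 328*I*√31/116473 ≈ -2.9029 - 0.015679*I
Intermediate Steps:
360555/(-124205) + Q(-496)/116473 = 360555/(-124205) - 328*I*√31/116473 = 360555*(-1/124205) - 328*I*√31*(1/116473) = -72111/24841 - 328*I*√31*(1/116473) = -72111/24841 - 328*I*√31/116473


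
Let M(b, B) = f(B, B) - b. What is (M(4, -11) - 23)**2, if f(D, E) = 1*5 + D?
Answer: 1089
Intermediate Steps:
f(D, E) = 5 + D
M(b, B) = 5 + B - b (M(b, B) = (5 + B) - b = 5 + B - b)
(M(4, -11) - 23)**2 = ((5 - 11 - 1*4) - 23)**2 = ((5 - 11 - 4) - 23)**2 = (-10 - 23)**2 = (-33)**2 = 1089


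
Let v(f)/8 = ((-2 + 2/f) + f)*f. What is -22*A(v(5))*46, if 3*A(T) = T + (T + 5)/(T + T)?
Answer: -9394649/204 ≈ -46052.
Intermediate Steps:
v(f) = 8*f*(-2 + f + 2/f) (v(f) = 8*(((-2 + 2/f) + f)*f) = 8*((-2 + f + 2/f)*f) = 8*(f*(-2 + f + 2/f)) = 8*f*(-2 + f + 2/f))
A(T) = T/3 + (5 + T)/(6*T) (A(T) = (T + (T + 5)/(T + T))/3 = (T + (5 + T)/((2*T)))/3 = (T + (5 + T)*(1/(2*T)))/3 = (T + (5 + T)/(2*T))/3 = T/3 + (5 + T)/(6*T))
-22*A(v(5))*46 = -11*(5 + (16 - 16*5 + 8*5²)*(1 + 2*(16 - 16*5 + 8*5²)))/(3*(16 - 16*5 + 8*5²))*46 = -11*(5 + (16 - 80 + 8*25)*(1 + 2*(16 - 80 + 8*25)))/(3*(16 - 80 + 8*25))*46 = -11*(5 + (16 - 80 + 200)*(1 + 2*(16 - 80 + 200)))/(3*(16 - 80 + 200))*46 = -11*(5 + 136*(1 + 2*136))/(3*136)*46 = -11*(5 + 136*(1 + 272))/(3*136)*46 = -11*(5 + 136*273)/(3*136)*46 = -11*(5 + 37128)/(3*136)*46 = -11*37133/(3*136)*46 = -22*37133/816*46 = -408463/408*46 = -9394649/204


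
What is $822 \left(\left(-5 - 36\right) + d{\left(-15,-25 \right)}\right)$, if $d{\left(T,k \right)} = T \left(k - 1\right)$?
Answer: $286878$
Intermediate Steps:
$d{\left(T,k \right)} = T \left(-1 + k\right)$
$822 \left(\left(-5 - 36\right) + d{\left(-15,-25 \right)}\right) = 822 \left(\left(-5 - 36\right) - 15 \left(-1 - 25\right)\right) = 822 \left(\left(-5 - 36\right) - -390\right) = 822 \left(-41 + 390\right) = 822 \cdot 349 = 286878$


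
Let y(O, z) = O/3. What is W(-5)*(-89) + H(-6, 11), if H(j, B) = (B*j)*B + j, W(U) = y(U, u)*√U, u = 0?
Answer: -732 + 445*I*√5/3 ≈ -732.0 + 331.68*I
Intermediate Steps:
y(O, z) = O/3 (y(O, z) = O*(⅓) = O/3)
W(U) = U^(3/2)/3 (W(U) = (U/3)*√U = U^(3/2)/3)
H(j, B) = j + j*B² (H(j, B) = j*B² + j = j + j*B²)
W(-5)*(-89) + H(-6, 11) = ((-5)^(3/2)/3)*(-89) - 6*(1 + 11²) = ((-5*I*√5)/3)*(-89) - 6*(1 + 121) = -5*I*√5/3*(-89) - 6*122 = 445*I*√5/3 - 732 = -732 + 445*I*√5/3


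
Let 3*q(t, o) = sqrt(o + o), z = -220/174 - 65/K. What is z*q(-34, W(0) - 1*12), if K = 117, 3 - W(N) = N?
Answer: -475*I*sqrt(2)/261 ≈ -2.5738*I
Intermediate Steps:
W(N) = 3 - N
z = -475/261 (z = -220/174 - 65/117 = -220*1/174 - 65*1/117 = -110/87 - 5/9 = -475/261 ≈ -1.8199)
q(t, o) = sqrt(2)*sqrt(o)/3 (q(t, o) = sqrt(o + o)/3 = sqrt(2*o)/3 = (sqrt(2)*sqrt(o))/3 = sqrt(2)*sqrt(o)/3)
z*q(-34, W(0) - 1*12) = -475*sqrt(2)*sqrt((3 - 1*0) - 1*12)/783 = -475*sqrt(2)*sqrt((3 + 0) - 12)/783 = -475*sqrt(2)*sqrt(3 - 12)/783 = -475*sqrt(2)*sqrt(-9)/783 = -475*sqrt(2)*3*I/783 = -475*I*sqrt(2)/261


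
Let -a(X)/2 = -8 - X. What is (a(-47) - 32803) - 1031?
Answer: -33912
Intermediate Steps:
a(X) = 16 + 2*X (a(X) = -2*(-8 - X) = 16 + 2*X)
(a(-47) - 32803) - 1031 = ((16 + 2*(-47)) - 32803) - 1031 = ((16 - 94) - 32803) - 1031 = (-78 - 32803) - 1031 = -32881 - 1031 = -33912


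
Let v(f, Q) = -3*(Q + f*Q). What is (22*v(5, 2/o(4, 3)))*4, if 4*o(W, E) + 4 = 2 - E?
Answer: 12672/5 ≈ 2534.4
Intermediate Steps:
o(W, E) = -1/2 - E/4 (o(W, E) = -1 + (2 - E)/4 = -1 + (1/2 - E/4) = -1/2 - E/4)
v(f, Q) = -3*Q - 3*Q*f (v(f, Q) = -3*(Q + Q*f) = -3*Q - 3*Q*f)
(22*v(5, 2/o(4, 3)))*4 = (22*(-3*2/(-1/2 - 1/4*3)*(1 + 5)))*4 = (22*(-3*2/(-1/2 - 3/4)*6))*4 = (22*(-3*2/(-5/4)*6))*4 = (22*(-3*2*(-4/5)*6))*4 = (22*(-3*(-8/5)*6))*4 = (22*(144/5))*4 = (3168/5)*4 = 12672/5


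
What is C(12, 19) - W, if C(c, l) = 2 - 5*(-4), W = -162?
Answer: 184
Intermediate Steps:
C(c, l) = 22 (C(c, l) = 2 - 1*(-20) = 2 + 20 = 22)
C(12, 19) - W = 22 - 1*(-162) = 22 + 162 = 184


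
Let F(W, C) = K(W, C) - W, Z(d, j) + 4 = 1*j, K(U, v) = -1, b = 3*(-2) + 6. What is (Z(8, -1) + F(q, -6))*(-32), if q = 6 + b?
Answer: 384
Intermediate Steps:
b = 0 (b = -6 + 6 = 0)
q = 6 (q = 6 + 0 = 6)
Z(d, j) = -4 + j (Z(d, j) = -4 + 1*j = -4 + j)
F(W, C) = -1 - W
(Z(8, -1) + F(q, -6))*(-32) = ((-4 - 1) + (-1 - 1*6))*(-32) = (-5 + (-1 - 6))*(-32) = (-5 - 7)*(-32) = -12*(-32) = 384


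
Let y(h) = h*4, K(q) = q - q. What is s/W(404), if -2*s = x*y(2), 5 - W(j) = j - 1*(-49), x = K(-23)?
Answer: 0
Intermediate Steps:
K(q) = 0
y(h) = 4*h
x = 0
W(j) = -44 - j (W(j) = 5 - (j - 1*(-49)) = 5 - (j + 49) = 5 - (49 + j) = 5 + (-49 - j) = -44 - j)
s = 0 (s = -0*4*2 = -0*8 = -1/2*0 = 0)
s/W(404) = 0/(-44 - 1*404) = 0/(-44 - 404) = 0/(-448) = 0*(-1/448) = 0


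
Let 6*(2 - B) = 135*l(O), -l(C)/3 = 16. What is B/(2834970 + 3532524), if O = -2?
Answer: 541/3183747 ≈ 0.00016993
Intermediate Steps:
l(C) = -48 (l(C) = -3*16 = -48)
B = 1082 (B = 2 - 45*(-48)/2 = 2 - ⅙*(-6480) = 2 + 1080 = 1082)
B/(2834970 + 3532524) = 1082/(2834970 + 3532524) = 1082/6367494 = 1082*(1/6367494) = 541/3183747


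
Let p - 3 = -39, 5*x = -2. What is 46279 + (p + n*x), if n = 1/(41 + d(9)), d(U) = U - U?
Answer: 9479813/205 ≈ 46243.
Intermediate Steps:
x = -2/5 (x = (1/5)*(-2) = -2/5 ≈ -0.40000)
p = -36 (p = 3 - 39 = -36)
d(U) = 0
n = 1/41 (n = 1/(41 + 0) = 1/41 ≈ 0.024390)
46279 + (p + n*x) = 46279 + (-36 + (1/41)*(-2/5)) = 46279 + (-36 - 2/205) = 46279 - 7382/205 = 9479813/205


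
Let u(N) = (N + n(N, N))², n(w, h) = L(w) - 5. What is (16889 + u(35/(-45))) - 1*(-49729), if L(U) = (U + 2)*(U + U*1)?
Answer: 437467582/6561 ≈ 66677.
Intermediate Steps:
L(U) = 2*U*(2 + U) (L(U) = (2 + U)*(U + U) = (2 + U)*(2*U) = 2*U*(2 + U))
n(w, h) = -5 + 2*w*(2 + w) (n(w, h) = 2*w*(2 + w) - 5 = -5 + 2*w*(2 + w))
u(N) = (-5 + N + 2*N*(2 + N))² (u(N) = (N + (-5 + 2*N*(2 + N)))² = (-5 + N + 2*N*(2 + N))²)
(16889 + u(35/(-45))) - 1*(-49729) = (16889 + (-5 + 35/(-45) + 2*(35/(-45))*(2 + 35/(-45)))²) - 1*(-49729) = (16889 + (-5 + 35*(-1/45) + 2*(35*(-1/45))*(2 + 35*(-1/45)))²) + 49729 = (16889 + (-5 - 7/9 + 2*(-7/9)*(2 - 7/9))²) + 49729 = (16889 + (-5 - 7/9 + 2*(-7/9)*(11/9))²) + 49729 = (16889 + (-5 - 7/9 - 154/81)²) + 49729 = (16889 + (-622/81)²) + 49729 = (16889 + 386884/6561) + 49729 = 111195613/6561 + 49729 = 437467582/6561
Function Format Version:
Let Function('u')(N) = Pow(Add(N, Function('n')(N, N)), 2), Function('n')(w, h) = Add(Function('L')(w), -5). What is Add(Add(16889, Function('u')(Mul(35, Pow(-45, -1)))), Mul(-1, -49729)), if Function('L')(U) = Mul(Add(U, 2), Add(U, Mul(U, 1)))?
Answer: Rational(437467582, 6561) ≈ 66677.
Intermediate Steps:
Function('L')(U) = Mul(2, U, Add(2, U)) (Function('L')(U) = Mul(Add(2, U), Add(U, U)) = Mul(Add(2, U), Mul(2, U)) = Mul(2, U, Add(2, U)))
Function('n')(w, h) = Add(-5, Mul(2, w, Add(2, w))) (Function('n')(w, h) = Add(Mul(2, w, Add(2, w)), -5) = Add(-5, Mul(2, w, Add(2, w))))
Function('u')(N) = Pow(Add(-5, N, Mul(2, N, Add(2, N))), 2) (Function('u')(N) = Pow(Add(N, Add(-5, Mul(2, N, Add(2, N)))), 2) = Pow(Add(-5, N, Mul(2, N, Add(2, N))), 2))
Add(Add(16889, Function('u')(Mul(35, Pow(-45, -1)))), Mul(-1, -49729)) = Add(Add(16889, Pow(Add(-5, Mul(35, Pow(-45, -1)), Mul(2, Mul(35, Pow(-45, -1)), Add(2, Mul(35, Pow(-45, -1))))), 2)), Mul(-1, -49729)) = Add(Add(16889, Pow(Add(-5, Mul(35, Rational(-1, 45)), Mul(2, Mul(35, Rational(-1, 45)), Add(2, Mul(35, Rational(-1, 45))))), 2)), 49729) = Add(Add(16889, Pow(Add(-5, Rational(-7, 9), Mul(2, Rational(-7, 9), Add(2, Rational(-7, 9)))), 2)), 49729) = Add(Add(16889, Pow(Add(-5, Rational(-7, 9), Mul(2, Rational(-7, 9), Rational(11, 9))), 2)), 49729) = Add(Add(16889, Pow(Add(-5, Rational(-7, 9), Rational(-154, 81)), 2)), 49729) = Add(Add(16889, Pow(Rational(-622, 81), 2)), 49729) = Add(Add(16889, Rational(386884, 6561)), 49729) = Add(Rational(111195613, 6561), 49729) = Rational(437467582, 6561)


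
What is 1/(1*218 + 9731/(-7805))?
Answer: 7805/1691759 ≈ 0.0046135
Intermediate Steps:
1/(1*218 + 9731/(-7805)) = 1/(218 + 9731*(-1/7805)) = 1/(218 - 9731/7805) = 1/(1691759/7805) = 7805/1691759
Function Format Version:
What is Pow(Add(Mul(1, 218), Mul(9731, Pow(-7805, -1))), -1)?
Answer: Rational(7805, 1691759) ≈ 0.0046135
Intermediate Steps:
Pow(Add(Mul(1, 218), Mul(9731, Pow(-7805, -1))), -1) = Pow(Add(218, Mul(9731, Rational(-1, 7805))), -1) = Pow(Add(218, Rational(-9731, 7805)), -1) = Pow(Rational(1691759, 7805), -1) = Rational(7805, 1691759)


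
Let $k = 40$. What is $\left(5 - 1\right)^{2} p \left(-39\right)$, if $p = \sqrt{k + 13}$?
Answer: $- 624 \sqrt{53} \approx -4542.8$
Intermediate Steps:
$p = \sqrt{53}$ ($p = \sqrt{40 + 13} = \sqrt{53} \approx 7.2801$)
$\left(5 - 1\right)^{2} p \left(-39\right) = \left(5 - 1\right)^{2} \sqrt{53} \left(-39\right) = 4^{2} \sqrt{53} \left(-39\right) = 16 \sqrt{53} \left(-39\right) = - 624 \sqrt{53}$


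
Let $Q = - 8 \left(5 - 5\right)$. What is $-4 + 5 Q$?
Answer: $-4$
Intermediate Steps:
$Q = 0$ ($Q = - 8 \left(5 - 5\right) = \left(-8\right) 0 = 0$)
$-4 + 5 Q = -4 + 5 \cdot 0 = -4 + 0 = -4$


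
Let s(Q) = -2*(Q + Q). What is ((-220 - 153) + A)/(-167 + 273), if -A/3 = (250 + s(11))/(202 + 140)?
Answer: -10682/3021 ≈ -3.5359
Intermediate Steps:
s(Q) = -4*Q
A = -103/57 (A = -3*(250 - 4*11)/(202 + 140) = -3*(250 - 44)/342 = -618/342 = -3*103/171 = -103/57 ≈ -1.8070)
((-220 - 153) + A)/(-167 + 273) = ((-220 - 153) - 103/57)/(-167 + 273) = (-373 - 103/57)/106 = -21364/57*1/106 = -10682/3021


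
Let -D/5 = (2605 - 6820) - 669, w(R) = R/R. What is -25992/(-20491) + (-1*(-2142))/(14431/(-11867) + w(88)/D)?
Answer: -106809383561616/60679731917 ≈ -1760.2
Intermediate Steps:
w(R) = 1
D = 24420 (D = -5*((2605 - 6820) - 669) = -5*(-4215 - 669) = -5*(-4884) = 24420)
-25992/(-20491) + (-1*(-2142))/(14431/(-11867) + w(88)/D) = -25992/(-20491) + (-1*(-2142))/(14431/(-11867) + 1/24420) = -25992*(-1/20491) + 2142/(14431*(-1/11867) + 1*(1/24420)) = 25992/20491 + 2142/(-14431/11867 + 1/24420) = 25992/20491 + 2142/(-352393153/289792140) = 25992/20491 + 2142*(-289792140/352393153) = 25992/20491 - 5216258520/2961287 = -106809383561616/60679731917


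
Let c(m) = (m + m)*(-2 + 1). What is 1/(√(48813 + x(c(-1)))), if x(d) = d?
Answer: √48815/48815 ≈ 0.0045261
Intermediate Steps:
c(m) = -2*m (c(m) = (2*m)*(-1) = -2*m)
1/(√(48813 + x(c(-1)))) = 1/(√(48813 - 2*(-1))) = 1/(√(48813 + 2)) = 1/(√48815) = √48815/48815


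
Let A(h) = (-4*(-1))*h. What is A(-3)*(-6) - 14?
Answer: 58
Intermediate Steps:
A(h) = 4*h
A(-3)*(-6) - 14 = (4*(-3))*(-6) - 14 = -12*(-6) - 14 = 72 - 14 = 58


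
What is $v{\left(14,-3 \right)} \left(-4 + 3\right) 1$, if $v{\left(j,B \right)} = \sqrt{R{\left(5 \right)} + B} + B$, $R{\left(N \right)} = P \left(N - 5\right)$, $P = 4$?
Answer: $3 - i \sqrt{3} \approx 3.0 - 1.732 i$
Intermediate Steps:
$R{\left(N \right)} = -20 + 4 N$ ($R{\left(N \right)} = 4 \left(N - 5\right) = 4 \left(-5 + N\right) = -20 + 4 N$)
$v{\left(j,B \right)} = B + \sqrt{B}$ ($v{\left(j,B \right)} = \sqrt{\left(-20 + 4 \cdot 5\right) + B} + B = \sqrt{\left(-20 + 20\right) + B} + B = \sqrt{0 + B} + B = \sqrt{B} + B = B + \sqrt{B}$)
$v{\left(14,-3 \right)} \left(-4 + 3\right) 1 = \left(-3 + \sqrt{-3}\right) \left(-4 + 3\right) 1 = \left(-3 + i \sqrt{3}\right) \left(\left(-1\right) 1\right) = \left(-3 + i \sqrt{3}\right) \left(-1\right) = 3 - i \sqrt{3}$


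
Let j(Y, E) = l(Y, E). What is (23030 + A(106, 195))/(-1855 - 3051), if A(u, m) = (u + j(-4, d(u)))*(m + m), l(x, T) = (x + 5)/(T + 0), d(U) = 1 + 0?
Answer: -32380/2453 ≈ -13.200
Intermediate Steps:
d(U) = 1
l(x, T) = (5 + x)/T
j(Y, E) = (5 + Y)/E
A(u, m) = 2*m*(1 + u) (A(u, m) = (u + (5 - 4)/1)*(m + m) = (u + 1*1)*(2*m) = (u + 1)*(2*m) = (1 + u)*(2*m) = 2*m*(1 + u))
(23030 + A(106, 195))/(-1855 - 3051) = (23030 + 2*195*(1 + 106))/(-1855 - 3051) = (23030 + 2*195*107)/(-4906) = (23030 + 41730)*(-1/4906) = 64760*(-1/4906) = -32380/2453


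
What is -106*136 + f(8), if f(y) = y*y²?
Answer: -13904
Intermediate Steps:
f(y) = y³
-106*136 + f(8) = -106*136 + 8³ = -14416 + 512 = -13904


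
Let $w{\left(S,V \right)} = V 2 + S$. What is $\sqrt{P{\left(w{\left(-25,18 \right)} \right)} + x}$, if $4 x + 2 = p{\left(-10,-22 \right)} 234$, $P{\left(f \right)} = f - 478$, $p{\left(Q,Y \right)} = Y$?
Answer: $\frac{11 i \sqrt{58}}{2} \approx 41.887 i$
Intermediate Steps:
$w{\left(S,V \right)} = S + 2 V$ ($w{\left(S,V \right)} = 2 V + S = S + 2 V$)
$P{\left(f \right)} = -478 + f$
$x = - \frac{2575}{2}$ ($x = - \frac{1}{2} + \frac{\left(-22\right) 234}{4} = - \frac{1}{2} + \frac{1}{4} \left(-5148\right) = - \frac{1}{2} - 1287 = - \frac{2575}{2} \approx -1287.5$)
$\sqrt{P{\left(w{\left(-25,18 \right)} \right)} + x} = \sqrt{\left(-478 + \left(-25 + 2 \cdot 18\right)\right) - \frac{2575}{2}} = \sqrt{\left(-478 + \left(-25 + 36\right)\right) - \frac{2575}{2}} = \sqrt{\left(-478 + 11\right) - \frac{2575}{2}} = \sqrt{-467 - \frac{2575}{2}} = \sqrt{- \frac{3509}{2}} = \frac{11 i \sqrt{58}}{2}$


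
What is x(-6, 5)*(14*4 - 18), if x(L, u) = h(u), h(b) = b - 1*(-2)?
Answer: 266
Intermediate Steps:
h(b) = 2 + b (h(b) = b + 2 = 2 + b)
x(L, u) = 2 + u
x(-6, 5)*(14*4 - 18) = (2 + 5)*(14*4 - 18) = 7*(56 - 18) = 7*38 = 266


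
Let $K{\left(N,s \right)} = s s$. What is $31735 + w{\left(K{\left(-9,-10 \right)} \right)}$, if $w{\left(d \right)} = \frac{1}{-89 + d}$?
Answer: $\frac{349086}{11} \approx 31735.0$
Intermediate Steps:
$K{\left(N,s \right)} = s^{2}$
$31735 + w{\left(K{\left(-9,-10 \right)} \right)} = 31735 + \frac{1}{-89 + \left(-10\right)^{2}} = 31735 + \frac{1}{-89 + 100} = 31735 + \frac{1}{11} = \frac{349086}{11}$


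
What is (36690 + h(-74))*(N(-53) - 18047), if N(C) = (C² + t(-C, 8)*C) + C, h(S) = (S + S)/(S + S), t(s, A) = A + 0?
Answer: -576599065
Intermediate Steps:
t(s, A) = A
h(S) = 1 (h(S) = (2*S)/((2*S)) = (2*S)*(1/(2*S)) = 1)
N(C) = C² + 9*C (N(C) = (C² + 8*C) + C = C² + 9*C)
(36690 + h(-74))*(N(-53) - 18047) = (36690 + 1)*(-53*(9 - 53) - 18047) = 36691*(-53*(-44) - 18047) = 36691*(2332 - 18047) = 36691*(-15715) = -576599065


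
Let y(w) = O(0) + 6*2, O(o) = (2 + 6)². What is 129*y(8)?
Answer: 9804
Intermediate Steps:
O(o) = 64 (O(o) = 8² = 64)
y(w) = 76 (y(w) = 64 + 6*2 = 64 + 12 = 76)
129*y(8) = 129*76 = 9804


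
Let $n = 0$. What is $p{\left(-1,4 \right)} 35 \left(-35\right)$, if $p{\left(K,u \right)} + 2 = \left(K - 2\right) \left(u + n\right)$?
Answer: $17150$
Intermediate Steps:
$p{\left(K,u \right)} = -2 + u \left(-2 + K\right)$ ($p{\left(K,u \right)} = -2 + \left(K - 2\right) \left(u + 0\right) = -2 + \left(-2 + K\right) u = -2 + u \left(-2 + K\right)$)
$p{\left(-1,4 \right)} 35 \left(-35\right) = \left(-2 - 8 - 4\right) 35 \left(-35\right) = \left(-14\right) 35 \left(-35\right) = \left(-490\right) \left(-35\right) = 17150$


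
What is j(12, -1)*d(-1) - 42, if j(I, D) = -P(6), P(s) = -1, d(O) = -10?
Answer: -52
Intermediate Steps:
j(I, D) = 1 (j(I, D) = -1*(-1) = 1)
j(12, -1)*d(-1) - 42 = 1*(-10) - 42 = -10 - 42 = -52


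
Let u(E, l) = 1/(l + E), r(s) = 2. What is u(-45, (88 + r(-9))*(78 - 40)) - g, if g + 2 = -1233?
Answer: 4168126/3375 ≈ 1235.0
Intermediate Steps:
u(E, l) = 1/(E + l)
g = -1235 (g = -2 - 1233 = -1235)
u(-45, (88 + r(-9))*(78 - 40)) - g = 1/(-45 + (88 + 2)*(78 - 40)) - 1*(-1235) = 1/(-45 + 90*38) + 1235 = 1/(-45 + 3420) + 1235 = 1/3375 + 1235 = 4168126/3375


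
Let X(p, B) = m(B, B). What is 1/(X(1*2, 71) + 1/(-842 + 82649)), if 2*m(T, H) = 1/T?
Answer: 11616594/81949 ≈ 141.75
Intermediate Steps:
m(T, H) = 1/(2*T) (m(T, H) = (1/T)/2 = 1/(2*T))
X(p, B) = 1/(2*B)
1/(X(1*2, 71) + 1/(-842 + 82649)) = 1/((1/2)/71 + 1/(-842 + 82649)) = 1/((1/2)*(1/71) + 1/81807) = 1/(1/142 + 1/81807) = 1/(81949/11616594) = 11616594/81949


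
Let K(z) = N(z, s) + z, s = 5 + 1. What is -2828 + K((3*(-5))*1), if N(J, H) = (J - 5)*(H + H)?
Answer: -3083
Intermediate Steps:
s = 6
N(J, H) = 2*H*(-5 + J) (N(J, H) = (-5 + J)*(2*H) = 2*H*(-5 + J))
K(z) = -60 + 13*z (K(z) = 2*6*(-5 + z) + z = (-60 + 12*z) + z = -60 + 13*z)
-2828 + K((3*(-5))*1) = -2828 + (-60 + 13*((3*(-5))*1)) = -2828 + (-60 + 13*(-15*1)) = -2828 + (-60 + 13*(-15)) = -2828 + (-60 - 195) = -2828 - 255 = -3083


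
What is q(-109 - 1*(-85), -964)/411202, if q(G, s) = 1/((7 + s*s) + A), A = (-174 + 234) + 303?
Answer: 1/382280518532 ≈ 2.6159e-12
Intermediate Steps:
A = 363 (A = 60 + 303 = 363)
q(G, s) = 1/(370 + s²) (q(G, s) = 1/((7 + s*s) + 363) = 1/((7 + s²) + 363) = 1/(370 + s²))
q(-109 - 1*(-85), -964)/411202 = 1/((370 + (-964)²)*411202) = (1/411202)/(370 + 929296) = (1/411202)/929666 = (1/929666)*(1/411202) = 1/382280518532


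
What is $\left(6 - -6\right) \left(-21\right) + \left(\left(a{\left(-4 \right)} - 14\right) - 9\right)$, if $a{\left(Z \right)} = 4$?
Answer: $-271$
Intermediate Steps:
$\left(6 - -6\right) \left(-21\right) + \left(\left(a{\left(-4 \right)} - 14\right) - 9\right) = \left(6 - -6\right) \left(-21\right) + \left(\left(4 - 14\right) - 9\right) = \left(6 + 6\right) \left(-21\right) - 19 = 12 \left(-21\right) - 19 = -252 - 19 = -271$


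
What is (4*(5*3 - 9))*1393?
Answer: 33432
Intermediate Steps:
(4*(5*3 - 9))*1393 = (4*(15 - 9))*1393 = (4*6)*1393 = 24*1393 = 33432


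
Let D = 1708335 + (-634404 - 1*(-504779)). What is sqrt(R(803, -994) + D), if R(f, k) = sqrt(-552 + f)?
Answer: sqrt(1578710 + sqrt(251)) ≈ 1256.5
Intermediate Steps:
D = 1578710 (D = 1708335 + (-634404 + 504779) = 1708335 - 129625 = 1578710)
sqrt(R(803, -994) + D) = sqrt(sqrt(-552 + 803) + 1578710) = sqrt(sqrt(251) + 1578710) = sqrt(1578710 + sqrt(251))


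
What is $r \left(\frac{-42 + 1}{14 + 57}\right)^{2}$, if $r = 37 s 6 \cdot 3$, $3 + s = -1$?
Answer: $- \frac{4478184}{5041} \approx -888.35$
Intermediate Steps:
$s = -4$ ($s = -3 - 1 = -4$)
$r = -2664$ ($r = 37 \left(-4\right) 6 \cdot 3 = 37 \left(\left(-24\right) 3\right) = 37 \left(-72\right) = -2664$)
$r \left(\frac{-42 + 1}{14 + 57}\right)^{2} = - 2664 \left(\frac{-42 + 1}{14 + 57}\right)^{2} = - 2664 \left(- \frac{41}{71}\right)^{2} = \left(-2664\right) \frac{1681}{5041} = - \frac{4478184}{5041}$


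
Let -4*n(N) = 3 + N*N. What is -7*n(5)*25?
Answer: 1225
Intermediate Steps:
n(N) = -¾ - N²/4 (n(N) = -(3 + N*N)/4 = -(3 + N²)/4 = -¾ - N²/4)
-7*n(5)*25 = -7*(-¾ - ¼*5²)*25 = -7*(-¾ - ¼*25)*25 = -7*(-¾ - 25/4)*25 = -7*(-7)*25 = 49*25 = 1225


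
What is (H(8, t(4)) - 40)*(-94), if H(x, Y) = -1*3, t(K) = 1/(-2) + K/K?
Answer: 4042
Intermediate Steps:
t(K) = 1/2 (t(K) = 1*(-1/2) + 1 = -1/2 + 1 = 1/2)
H(x, Y) = -3
(H(8, t(4)) - 40)*(-94) = (-3 - 40)*(-94) = -43*(-94) = 4042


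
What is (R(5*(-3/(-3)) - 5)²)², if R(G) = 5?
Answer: 625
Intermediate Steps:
(R(5*(-3/(-3)) - 5)²)² = (5²)² = 25² = 625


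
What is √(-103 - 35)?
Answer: I*√138 ≈ 11.747*I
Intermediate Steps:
√(-103 - 35) = √(-138) = I*√138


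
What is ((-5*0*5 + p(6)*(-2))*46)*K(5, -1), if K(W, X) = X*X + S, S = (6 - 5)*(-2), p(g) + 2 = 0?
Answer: -184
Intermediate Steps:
p(g) = -2 (p(g) = -2 + 0 = -2)
S = -2 (S = 1*(-2) = -2)
K(W, X) = -2 + X² (K(W, X) = X*X - 2 = X² - 2 = -2 + X²)
((-5*0*5 + p(6)*(-2))*46)*K(5, -1) = ((-5*0*5 - 2*(-2))*46)*(-2 + (-1)²) = ((0*5 + 4)*46)*(-2 + 1) = ((0 + 4)*46)*(-1) = (4*46)*(-1) = 184*(-1) = -184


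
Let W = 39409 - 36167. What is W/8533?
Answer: 3242/8533 ≈ 0.37994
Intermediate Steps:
W = 3242
W/8533 = 3242/8533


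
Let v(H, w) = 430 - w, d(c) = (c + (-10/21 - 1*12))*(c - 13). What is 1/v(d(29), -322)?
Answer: 1/752 ≈ 0.0013298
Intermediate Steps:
d(c) = (-13 + c)*(-262/21 + c) (d(c) = (c + (-10*1/21 - 12))*(-13 + c) = (c + (-10/21 - 12))*(-13 + c) = (c - 262/21)*(-13 + c) = (-262/21 + c)*(-13 + c) = (-13 + c)*(-262/21 + c))
1/v(d(29), -322) = 1/(430 - 1*(-322)) = 1/(430 + 322) = 1/752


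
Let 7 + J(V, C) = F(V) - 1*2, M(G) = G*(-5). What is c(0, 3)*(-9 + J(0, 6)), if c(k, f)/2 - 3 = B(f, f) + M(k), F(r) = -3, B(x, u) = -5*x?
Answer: 504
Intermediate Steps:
M(G) = -5*G
J(V, C) = -12 (J(V, C) = -7 + (-3 - 1*2) = -7 + (-3 - 2) = -7 - 5 = -12)
c(k, f) = 6 - 10*f - 10*k (c(k, f) = 6 + 2*(-5*f - 5*k) = 6 + (-10*f - 10*k) = 6 - 10*f - 10*k)
c(0, 3)*(-9 + J(0, 6)) = (6 - 10*3 - 10*0)*(-9 - 12) = (6 - 30 + 0)*(-21) = -24*(-21) = 504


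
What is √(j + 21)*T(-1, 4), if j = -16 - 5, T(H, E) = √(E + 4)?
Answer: 0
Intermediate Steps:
T(H, E) = √(4 + E)
j = -21
√(j + 21)*T(-1, 4) = √(-21 + 21)*√(4 + 4) = √0*√8 = 0*(2*√2) = 0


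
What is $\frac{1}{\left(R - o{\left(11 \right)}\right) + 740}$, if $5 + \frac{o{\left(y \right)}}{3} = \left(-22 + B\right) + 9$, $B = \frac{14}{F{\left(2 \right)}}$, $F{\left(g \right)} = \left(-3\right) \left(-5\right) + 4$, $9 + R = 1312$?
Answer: $\frac{19}{39801} \approx 0.00047737$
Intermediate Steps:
$R = 1303$ ($R = -9 + 1312 = 1303$)
$F{\left(g \right)} = 19$ ($F{\left(g \right)} = 15 + 4 = 19$)
$B = \frac{14}{19} \approx 0.73684$
$o{\left(y \right)} = - \frac{984}{19}$ ($o{\left(y \right)} = -15 + 3 \left(\left(-22 + \frac{14}{19}\right) + 9\right) = -15 + 3 \left(- \frac{404}{19} + 9\right) = -15 + 3 \left(- \frac{233}{19}\right) = -15 - \frac{699}{19} = - \frac{984}{19}$)
$\frac{1}{\left(R - o{\left(11 \right)}\right) + 740} = \frac{1}{\left(1303 - - \frac{984}{19}\right) + 740} = \frac{1}{\left(1303 + \frac{984}{19}\right) + 740} = \frac{1}{\frac{25741}{19} + 740} = \frac{1}{\frac{39801}{19}} = \frac{19}{39801}$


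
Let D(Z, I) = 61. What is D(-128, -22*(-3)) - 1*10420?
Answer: -10359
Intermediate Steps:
D(-128, -22*(-3)) - 1*10420 = 61 - 1*10420 = 61 - 10420 = -10359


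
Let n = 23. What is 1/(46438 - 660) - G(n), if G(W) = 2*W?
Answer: -2105787/45778 ≈ -46.000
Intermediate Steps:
1/(46438 - 660) - G(n) = 1/(46438 - 660) - 2*23 = 1/45778 - 1*46 = 1/45778 - 46 = -2105787/45778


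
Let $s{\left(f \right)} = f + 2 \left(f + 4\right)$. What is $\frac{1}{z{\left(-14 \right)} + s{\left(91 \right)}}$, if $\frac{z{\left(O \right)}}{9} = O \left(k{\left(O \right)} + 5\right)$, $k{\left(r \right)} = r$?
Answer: $\frac{1}{1415} \approx 0.00070671$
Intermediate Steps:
$z{\left(O \right)} = 9 O \left(5 + O\right)$ ($z{\left(O \right)} = 9 O \left(O + 5\right) = 9 O \left(5 + O\right)$)
$s{\left(f \right)} = 8 + 3 f$ ($s{\left(f \right)} = f + 2 \left(4 + f\right) = f + \left(8 + 2 f\right) = 8 + 3 f$)
$\frac{1}{z{\left(-14 \right)} + s{\left(91 \right)}} = \frac{1}{9 \left(-14\right) \left(5 - 14\right) + \left(8 + 3 \cdot 91\right)} = \frac{1}{9 \left(-14\right) \left(-9\right) + \left(8 + 273\right)} = \frac{1}{1134 + 281} = \frac{1}{1415}$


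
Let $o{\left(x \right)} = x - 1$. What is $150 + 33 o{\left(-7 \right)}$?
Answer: $-114$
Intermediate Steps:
$o{\left(x \right)} = -1 + x$ ($o{\left(x \right)} = x - 1 = -1 + x$)
$150 + 33 o{\left(-7 \right)} = 150 + 33 \left(-1 - 7\right) = 150 + 33 \left(-8\right) = 150 - 264 = -114$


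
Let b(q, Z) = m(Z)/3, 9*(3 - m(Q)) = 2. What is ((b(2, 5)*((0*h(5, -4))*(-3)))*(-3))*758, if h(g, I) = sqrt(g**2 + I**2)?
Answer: 0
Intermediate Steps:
m(Q) = 25/9 (m(Q) = 3 - 1/9*2 = 3 - 2/9 = 25/9)
b(q, Z) = 25/27 (b(q, Z) = (25/9)/3 = (25/9)*(1/3) = 25/27)
h(g, I) = sqrt(I**2 + g**2)
((b(2, 5)*((0*h(5, -4))*(-3)))*(-3))*758 = ((25*((0*sqrt((-4)**2 + 5**2))*(-3))/27)*(-3))*758 = ((25*((0*sqrt(16 + 25))*(-3))/27)*(-3))*758 = ((25*((0*sqrt(41))*(-3))/27)*(-3))*758 = ((25*(0*(-3))/27)*(-3))*758 = (((25/27)*0)*(-3))*758 = (0*(-3))*758 = 0*758 = 0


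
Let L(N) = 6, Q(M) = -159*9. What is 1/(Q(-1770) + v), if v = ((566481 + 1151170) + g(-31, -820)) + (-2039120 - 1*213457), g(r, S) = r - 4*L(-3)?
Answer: -1/536412 ≈ -1.8642e-6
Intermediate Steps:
Q(M) = -1431
g(r, S) = -24 + r (g(r, S) = r - 4*6 = r - 24 = -24 + r)
v = -534981 (v = ((566481 + 1151170) + (-24 - 31)) + (-2039120 - 1*213457) = (1717651 - 55) + (-2039120 - 213457) = 1717596 - 2252577 = -534981)
1/(Q(-1770) + v) = 1/(-1431 - 534981) = 1/(-536412) = -1/536412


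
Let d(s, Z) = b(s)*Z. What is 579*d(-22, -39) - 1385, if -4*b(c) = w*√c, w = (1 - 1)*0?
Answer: -1385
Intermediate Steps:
w = 0 (w = 0*0 = 0)
b(c) = 0 (b(c) = -0*√c = -¼*0 = 0)
d(s, Z) = 0 (d(s, Z) = 0*Z = 0)
579*d(-22, -39) - 1385 = 579*0 - 1385 = 0 - 1385 = -1385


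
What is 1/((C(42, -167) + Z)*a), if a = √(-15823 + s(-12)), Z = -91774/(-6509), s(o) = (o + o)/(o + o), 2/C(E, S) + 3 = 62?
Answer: -384031*I*√1758/28625605416 ≈ -0.0005625*I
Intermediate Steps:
C(E, S) = 2/59 (C(E, S) = 2/(-3 + 62) = 2/59)
s(o) = 1 (s(o) = (2*o)/((2*o)) = (2*o)*(1/(2*o)) = 1)
Z = 91774/6509 (Z = -91774*(-1/6509) = 91774/6509 ≈ 14.100)
a = 3*I*√1758 (a = √(-15823 + 1) = √(-15822) = 3*I*√1758 ≈ 125.79*I)
1/((C(42, -167) + Z)*a) = 1/((2/59 + 91774/6509)*((3*I*√1758))) = (-I*√1758/5274)/(5427684/384031) = 384031*(-I*√1758/5274)/5427684 = -384031*I*√1758/28625605416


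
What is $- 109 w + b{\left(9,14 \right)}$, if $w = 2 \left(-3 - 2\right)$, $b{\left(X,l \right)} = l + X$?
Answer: $1113$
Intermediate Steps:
$b{\left(X,l \right)} = X + l$
$w = -10$ ($w = 2 \left(-5\right) = -10$)
$- 109 w + b{\left(9,14 \right)} = \left(-109\right) \left(-10\right) + \left(9 + 14\right) = 1090 + 23 = 1113$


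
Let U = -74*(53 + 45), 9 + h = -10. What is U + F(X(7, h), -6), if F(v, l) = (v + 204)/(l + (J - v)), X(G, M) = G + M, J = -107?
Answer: -732644/101 ≈ -7253.9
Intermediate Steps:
h = -19 (h = -9 - 10 = -19)
U = -7252 (U = -74*98 = -7252)
F(v, l) = (204 + v)/(-107 + l - v) (F(v, l) = (v + 204)/(l + (-107 - v)) = (204 + v)/(-107 + l - v))
U + F(X(7, h), -6) = -7252 + (-204 - (7 - 19))/(107 + (7 - 19) - 1*(-6)) = -7252 + (-204 - 1*(-12))/(107 - 12 + 6) = -7252 + (-204 + 12)/101 = -7252 + (1/101)*(-192) = -7252 - 192/101 = -732644/101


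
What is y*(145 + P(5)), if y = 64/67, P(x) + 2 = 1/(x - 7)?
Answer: 9120/67 ≈ 136.12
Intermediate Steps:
P(x) = -2 + 1/(-7 + x) (P(x) = -2 + 1/(x - 7) = -2 + 1/(-7 + x))
y = 64/67 (y = 64*(1/67) = 64/67 ≈ 0.95522)
y*(145 + P(5)) = 64*(145 + (15 - 2*5)/(-7 + 5))/67 = 64*(145 + (15 - 10)/(-2))/67 = 64*(145 - 1/2*5)/67 = 64*(145 - 5/2)/67 = (64/67)*(285/2) = 9120/67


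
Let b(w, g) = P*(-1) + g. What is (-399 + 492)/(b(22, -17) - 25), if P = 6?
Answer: -31/16 ≈ -1.9375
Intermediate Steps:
b(w, g) = -6 + g (b(w, g) = 6*(-1) + g = -6 + g)
(-399 + 492)/(b(22, -17) - 25) = (-399 + 492)/((-6 - 17) - 25) = 93/(-23 - 25) = 93/(-48) = 93*(-1/48) = -31/16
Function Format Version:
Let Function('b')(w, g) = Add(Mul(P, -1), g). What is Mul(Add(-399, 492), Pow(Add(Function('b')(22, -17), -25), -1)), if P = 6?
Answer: Rational(-31, 16) ≈ -1.9375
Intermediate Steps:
Function('b')(w, g) = Add(-6, g) (Function('b')(w, g) = Add(Mul(6, -1), g) = Add(-6, g))
Mul(Add(-399, 492), Pow(Add(Function('b')(22, -17), -25), -1)) = Mul(Add(-399, 492), Pow(Add(Add(-6, -17), -25), -1)) = Mul(93, Pow(Add(-23, -25), -1)) = Mul(93, Pow(-48, -1)) = Mul(93, Rational(-1, 48)) = Rational(-31, 16)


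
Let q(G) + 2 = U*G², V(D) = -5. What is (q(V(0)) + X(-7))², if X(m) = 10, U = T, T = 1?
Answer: 1089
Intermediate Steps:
U = 1
q(G) = -2 + G² (q(G) = -2 + 1*G² = -2 + G²)
(q(V(0)) + X(-7))² = ((-2 + (-5)²) + 10)² = ((-2 + 25) + 10)² = (23 + 10)² = 33² = 1089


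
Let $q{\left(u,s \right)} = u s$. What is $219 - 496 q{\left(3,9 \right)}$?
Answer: $-13173$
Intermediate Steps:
$q{\left(u,s \right)} = s u$
$219 - 496 q{\left(3,9 \right)} = 219 - 496 \cdot 9 \cdot 3 = 219 - 13392 = -13173$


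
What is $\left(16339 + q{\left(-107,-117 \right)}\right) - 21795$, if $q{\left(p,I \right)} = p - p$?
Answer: $-5456$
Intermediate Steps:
$q{\left(p,I \right)} = 0$
$\left(16339 + q{\left(-107,-117 \right)}\right) - 21795 = \left(16339 + 0\right) - 21795 = 16339 - 21795 = -5456$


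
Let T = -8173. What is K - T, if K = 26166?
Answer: 34339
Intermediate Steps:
K - T = 26166 - 1*(-8173) = 26166 + 8173 = 34339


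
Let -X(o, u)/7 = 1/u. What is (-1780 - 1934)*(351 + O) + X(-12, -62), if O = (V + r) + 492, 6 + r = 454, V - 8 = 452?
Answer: -403199261/62 ≈ -6.5032e+6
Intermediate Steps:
V = 460 (V = 8 + 452 = 460)
X(o, u) = -7/u
r = 448 (r = -6 + 454 = 448)
O = 1400 (O = (460 + 448) + 492 = 908 + 492 = 1400)
(-1780 - 1934)*(351 + O) + X(-12, -62) = (-1780 - 1934)*(351 + 1400) - 7/(-62) = -3714*1751 - 7*(-1/62) = -6503214 + 7/62 = -403199261/62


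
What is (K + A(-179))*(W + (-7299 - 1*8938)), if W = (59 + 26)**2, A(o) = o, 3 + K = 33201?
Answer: -297567228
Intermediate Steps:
K = 33198 (K = -3 + 33201 = 33198)
W = 7225 (W = 85**2 = 7225)
(K + A(-179))*(W + (-7299 - 1*8938)) = (33198 - 179)*(7225 + (-7299 - 1*8938)) = 33019*(7225 + (-7299 - 8938)) = 33019*(7225 - 16237) = 33019*(-9012) = -297567228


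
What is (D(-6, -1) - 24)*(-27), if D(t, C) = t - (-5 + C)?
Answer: 648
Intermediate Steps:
D(t, C) = 5 + t - C (D(t, C) = t + (5 - C) = 5 + t - C)
(D(-6, -1) - 24)*(-27) = ((5 - 6 - 1*(-1)) - 24)*(-27) = ((5 - 6 + 1) - 24)*(-27) = (0 - 24)*(-27) = -24*(-27) = 648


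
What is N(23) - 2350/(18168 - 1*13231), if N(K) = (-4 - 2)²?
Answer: 175382/4937 ≈ 35.524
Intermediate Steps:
N(K) = 36 (N(K) = (-6)² = 36)
N(23) - 2350/(18168 - 1*13231) = 36 - 2350/(18168 - 1*13231) = 36 - 2350/(18168 - 13231) = 36 - 2350/4937 = 175382/4937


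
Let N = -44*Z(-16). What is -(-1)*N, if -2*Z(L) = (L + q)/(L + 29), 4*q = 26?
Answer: -209/13 ≈ -16.077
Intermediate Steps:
q = 13/2 (q = (¼)*26 = 13/2 ≈ 6.5000)
Z(L) = -(13/2 + L)/(2*(29 + L)) (Z(L) = -(L + 13/2)/(2*(L + 29)) = -(13/2 + L)/(2*(29 + L)))
N = -209/13 (N = -11*(-13 - 2*(-16))/(29 - 16) = -11*(-13 + 32)/13 = -11*19/13 = -44*19/52 = -209/13 ≈ -16.077)
-(-1)*N = -(-1)*(-209)/13 = -1*209/13 = -209/13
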